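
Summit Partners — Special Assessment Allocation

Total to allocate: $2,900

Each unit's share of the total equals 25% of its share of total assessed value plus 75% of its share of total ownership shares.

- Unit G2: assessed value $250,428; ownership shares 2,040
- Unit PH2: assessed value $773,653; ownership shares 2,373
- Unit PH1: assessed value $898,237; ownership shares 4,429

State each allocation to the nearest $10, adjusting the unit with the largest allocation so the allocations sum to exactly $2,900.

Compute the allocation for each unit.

Unit G2: $600 · Unit PH2: $880 · Unit PH1: $1,420

Totals — assessed value 1,922,318, ownership shares 8,842.
Combined weights (25% assessed value + 75% ownership shares): Unit G2 0.2056; Unit PH2 0.3019; Unit PH1 0.4925.
Raw shares: Unit G2 596.26; Unit PH2 875.50; Unit PH1 1,428.24.
Rounded to nearest $10: Unit G2 $600; Unit PH2 $880; Unit PH1 $1,430. Sum = $2,910.
Difference $2,900 − $2,910 = −$10 applied to largest allocation (Unit PH1): Unit PH1 becomes $1,420.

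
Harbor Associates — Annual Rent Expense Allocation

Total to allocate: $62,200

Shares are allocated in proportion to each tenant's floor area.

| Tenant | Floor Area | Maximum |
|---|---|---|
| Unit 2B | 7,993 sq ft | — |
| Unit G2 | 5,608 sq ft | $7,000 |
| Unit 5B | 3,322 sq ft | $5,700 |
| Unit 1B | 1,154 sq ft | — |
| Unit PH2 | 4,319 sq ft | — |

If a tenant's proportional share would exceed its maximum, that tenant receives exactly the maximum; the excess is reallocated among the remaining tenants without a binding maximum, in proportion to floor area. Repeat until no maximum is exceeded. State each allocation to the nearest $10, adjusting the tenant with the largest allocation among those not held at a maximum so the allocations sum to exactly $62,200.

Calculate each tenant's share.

Unit 2B: $29,380; Unit G2: $7,000; Unit 5B: $5,700; Unit 1B: $4,240; Unit PH2: $15,880

Floor area total: 22,396.
Unconstrained shares: Unit 2B 22,198.81; Unit G2 15,574.996; Unit 5B 9,226.13; Unit 1B 3,204.98; Unit PH2 11,995.08.
Held at cap: Unit G2 ($7,000), Unit 5B ($5,700); remaining pool $49,500 reallocated over remaining floor area 13,466.
Remaining shares: Unit 2B 29,381.66 → $29,380; Unit 1B 4,242.02 → $4,240; Unit PH2 15,876.32 → $15,880.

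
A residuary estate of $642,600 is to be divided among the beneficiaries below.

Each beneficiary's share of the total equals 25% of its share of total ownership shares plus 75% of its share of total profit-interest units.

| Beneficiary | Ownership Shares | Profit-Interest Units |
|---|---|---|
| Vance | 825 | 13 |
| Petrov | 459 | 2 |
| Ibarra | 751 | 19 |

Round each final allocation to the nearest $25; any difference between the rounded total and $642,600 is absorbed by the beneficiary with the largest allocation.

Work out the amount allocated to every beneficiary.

Ownership shares total 2,035; profit-interest units total 34.
Blended shares (25% ownership shares + 75% profit-interest units): Vance 0.3881; Petrov 0.1005; Ibarra 0.5114.
Proportional shares: Vance 249,403.38; Petrov 64,585.06; Ibarra 328,611.56.
At nearest $25: Vance $249,400; Petrov $64,575; Ibarra $328,600. Sum = $642,575.
Difference $642,600 − $642,575 = +$25 applied to largest allocation (Ibarra): Ibarra becomes $328,625.

Vance: $249,400; Petrov: $64,575; Ibarra: $328,625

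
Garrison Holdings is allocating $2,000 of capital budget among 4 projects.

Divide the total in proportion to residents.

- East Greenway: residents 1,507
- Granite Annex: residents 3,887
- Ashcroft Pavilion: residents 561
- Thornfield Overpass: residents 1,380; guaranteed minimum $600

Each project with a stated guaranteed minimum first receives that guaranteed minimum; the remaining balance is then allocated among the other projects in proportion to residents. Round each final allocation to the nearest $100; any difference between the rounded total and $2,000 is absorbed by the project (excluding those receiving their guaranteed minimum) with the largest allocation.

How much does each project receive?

East Greenway: $400 · Granite Annex: $900 · Ashcroft Pavilion: $100 · Thornfield Overpass: $600

Guaranteed amounts: Thornfield Overpass $600. Balance $1,400.
Balance split over remaining residents 5,955: East Greenway 354.29 → $400; Granite Annex 913.82 → $900; Ashcroft Pavilion 131.89 → $100.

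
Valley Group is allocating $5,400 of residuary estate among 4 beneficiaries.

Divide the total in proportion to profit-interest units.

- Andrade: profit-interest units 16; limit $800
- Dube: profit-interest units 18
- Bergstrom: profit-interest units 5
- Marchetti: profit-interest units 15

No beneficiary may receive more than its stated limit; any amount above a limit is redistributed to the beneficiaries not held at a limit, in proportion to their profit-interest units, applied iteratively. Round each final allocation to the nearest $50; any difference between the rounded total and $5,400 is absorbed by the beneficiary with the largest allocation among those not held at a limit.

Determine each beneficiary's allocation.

Sum of profit-interest units: 54.
Proportional shares (ignoring caps): Andrade 1,600.00; Dube 1,800.00; Bergstrom 500.00; Marchetti 1,500.00.
Capped: Andrade ($800); balance $4,600 reallocated over remaining profit-interest units 38.
Redistributed shares: Dube 2,178.95 → $2,200; Bergstrom 605.26 → $600; Marchetti 1,815.79 → $1,800.

Andrade: $800 · Dube: $2,200 · Bergstrom: $600 · Marchetti: $1,800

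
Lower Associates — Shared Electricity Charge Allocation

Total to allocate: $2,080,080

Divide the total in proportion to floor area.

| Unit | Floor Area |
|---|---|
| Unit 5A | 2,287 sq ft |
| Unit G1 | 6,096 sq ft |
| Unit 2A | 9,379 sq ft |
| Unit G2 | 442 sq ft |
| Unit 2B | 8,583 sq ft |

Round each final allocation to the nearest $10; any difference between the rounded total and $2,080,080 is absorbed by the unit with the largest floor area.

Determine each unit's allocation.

Total floor area = 26,787.
Proportional shares: Unit 5A 2,287/26,787 × $2,080,080 = 177,591.48; Unit G1 6,096/26,787 × $2,080,080 = 473,370.20; Unit 2A 9,379/26,787 × $2,080,080 = 728,303.67; Unit G2 442/26,787 × $2,080,080 = 34,322.45; Unit 2B 8,583/26,787 × $2,080,080 = 666,492.20.
After rounding ($10): Unit 5A $177,590; Unit G1 $473,370; Unit 2A $728,300; Unit G2 $34,320; Unit 2B $666,490. Sum = $2,080,070.
Difference $2,080,080 − $2,080,070 = +$10 applied to largest floor area (Unit 2A): Unit 2A becomes $728,310.

Unit 5A: $177,590 | Unit G1: $473,370 | Unit 2A: $728,310 | Unit G2: $34,320 | Unit 2B: $666,490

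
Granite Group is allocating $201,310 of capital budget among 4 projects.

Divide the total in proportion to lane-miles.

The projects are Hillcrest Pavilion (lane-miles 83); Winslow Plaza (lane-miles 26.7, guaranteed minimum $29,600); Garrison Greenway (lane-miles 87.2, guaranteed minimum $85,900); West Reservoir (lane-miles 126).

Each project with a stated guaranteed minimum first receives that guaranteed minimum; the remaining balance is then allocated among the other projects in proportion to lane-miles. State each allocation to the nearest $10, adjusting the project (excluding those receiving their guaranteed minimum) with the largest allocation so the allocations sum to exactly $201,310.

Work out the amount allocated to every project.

Fund the minimums — Winslow Plaza $29,600; Garrison Greenway $85,900. Residual $85,810.
Residual split over remaining lane-miles 209: Hillcrest Pavilion 34,077.66 → $34,080; West Reservoir 51,732.34 → $51,730.

Hillcrest Pavilion: $34,080 · Winslow Plaza: $29,600 · Garrison Greenway: $85,900 · West Reservoir: $51,730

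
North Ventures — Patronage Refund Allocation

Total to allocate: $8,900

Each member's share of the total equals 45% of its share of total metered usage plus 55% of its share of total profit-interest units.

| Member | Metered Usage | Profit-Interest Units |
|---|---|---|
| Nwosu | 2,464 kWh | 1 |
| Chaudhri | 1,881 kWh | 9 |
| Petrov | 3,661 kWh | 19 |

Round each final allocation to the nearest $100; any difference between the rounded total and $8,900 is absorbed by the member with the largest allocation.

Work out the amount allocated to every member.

Nwosu: $1,400 · Chaudhri: $2,500 · Petrov: $5,000

Metered usage total 8,006; profit-interest units total 29.
Composite weights (45% metered usage + 55% profit-interest units): Nwosu 0.1575; Chaudhri 0.2764; Petrov 0.5661.
Proportional shares: Nwosu 1,401.41; Chaudhri 2,460.11; Petrov 5,038.48.
At nearest $100: Nwosu $1,400; Chaudhri $2,500; Petrov $5,000. Sum = $8,900.
Rounded total matches; no reconciliation needed.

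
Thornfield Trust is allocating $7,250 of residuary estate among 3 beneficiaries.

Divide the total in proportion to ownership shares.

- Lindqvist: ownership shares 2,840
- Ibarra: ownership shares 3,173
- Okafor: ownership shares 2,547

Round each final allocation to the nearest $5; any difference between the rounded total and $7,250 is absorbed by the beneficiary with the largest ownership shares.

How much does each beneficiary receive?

Ownership shares total: 2,840 + 3,173 + 2,547 = 8,560.
Proportional shares: Lindqvist 2,405.37; Ibarra 2,687.41; Okafor 2,157.21.
At nearest $5: Lindqvist $2,405; Ibarra $2,685; Okafor $2,155. Sum = $7,245.
Difference $7,250 − $7,245 = +$5 applied to largest ownership shares (Ibarra): Ibarra becomes $2,690.

Lindqvist: $2,405 · Ibarra: $2,690 · Okafor: $2,155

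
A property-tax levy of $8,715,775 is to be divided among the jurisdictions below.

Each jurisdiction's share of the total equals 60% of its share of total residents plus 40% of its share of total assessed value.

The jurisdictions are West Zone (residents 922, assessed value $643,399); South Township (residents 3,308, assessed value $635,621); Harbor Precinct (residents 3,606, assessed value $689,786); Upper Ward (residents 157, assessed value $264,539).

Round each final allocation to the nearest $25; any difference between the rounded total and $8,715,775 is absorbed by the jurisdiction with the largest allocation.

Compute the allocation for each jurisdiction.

Residents total 7,993; assessed value total 2,233,345.
Composite weights (60% residents + 40% assessed value): West Zone 0.1844; South Township 0.3622; Harbor Precinct 0.3942; Upper Ward 0.0592.
Raw shares: West Zone 1,607,586.34; South Township 3,156,498.54; Harbor Precinct 3,436,019.69; Upper Ward 515,670.43.
After rounding ($25): West Zone $1,607,575; South Township $3,156,500; Harbor Precinct $3,436,025; Upper Ward $515,675. Sum = $8,715,775.
Rounded total matches; no reconciliation needed.

West Zone: $1,607,575; South Township: $3,156,500; Harbor Precinct: $3,436,025; Upper Ward: $515,675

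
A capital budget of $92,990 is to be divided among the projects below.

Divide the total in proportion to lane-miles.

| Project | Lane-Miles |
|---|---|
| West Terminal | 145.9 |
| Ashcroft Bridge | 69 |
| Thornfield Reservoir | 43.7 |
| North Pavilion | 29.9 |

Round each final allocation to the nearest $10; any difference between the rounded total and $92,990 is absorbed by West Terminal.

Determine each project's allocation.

West Terminal: $47,020; Ashcroft Bridge: $22,240; Thornfield Reservoir: $14,090; North Pavilion: $9,640

Combined lane-miles = 288.5.
Proportional shares: West Terminal 145.9/288.5 × $92,990 = 47,026.83; Ashcroft Bridge 69/288.5 × $92,990 = 22,240.24; Thornfield Reservoir 43.7/288.5 × $92,990 = 14,085.49; North Pavilion 29.9/288.5 × $92,990 = 9,637.44.
Rounded to nearest $10: West Terminal $47,030; Ashcroft Bridge $22,240; Thornfield Reservoir $14,090; North Pavilion $9,640. Sum = $93,000.
Difference $92,990 − $93,000 = −$10 applied to West Terminal: West Terminal becomes $47,020.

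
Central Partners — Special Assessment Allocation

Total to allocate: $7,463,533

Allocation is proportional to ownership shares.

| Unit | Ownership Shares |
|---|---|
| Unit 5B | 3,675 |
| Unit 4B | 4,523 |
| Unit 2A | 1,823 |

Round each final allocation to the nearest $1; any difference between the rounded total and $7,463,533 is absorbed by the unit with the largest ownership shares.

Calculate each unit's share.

Total ownership shares = 3,675 + 4,523 + 1,823 = 10,021.
Pro-rata amounts: Unit 5B 2,737,100.47; Unit 4B 3,368,681.74; Unit 2A 1,357,750.79.
At nearest $1: Unit 5B $2,737,100; Unit 4B $3,368,682; Unit 2A $1,357,751. Sum = $7,463,533.
Rounded total matches; no reconciliation needed.

Unit 5B: $2,737,100 | Unit 4B: $3,368,682 | Unit 2A: $1,357,751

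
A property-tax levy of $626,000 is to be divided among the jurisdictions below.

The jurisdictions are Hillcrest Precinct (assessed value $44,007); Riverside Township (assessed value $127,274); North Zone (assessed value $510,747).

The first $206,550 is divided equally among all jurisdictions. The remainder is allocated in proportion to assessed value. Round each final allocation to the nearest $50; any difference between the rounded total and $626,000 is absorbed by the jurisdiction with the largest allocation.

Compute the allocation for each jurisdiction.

Hillcrest Precinct: $95,900 · Riverside Township: $147,100 · North Zone: $383,000

First tranche $206,550 split equally: $68,850 each.
Remainder $419,450 by assessed value (total 682,028): Hillcrest Precinct 27,064.48 → $27,050; Riverside Township 78,274.03 → $78,250; North Zone 314,111.49 → $314,100.
Rounding difference +$50 on remainder applied to North Zone.
Totals: Hillcrest Precinct $68,850 + $27,050 = $95,900; Riverside Township $68,850 + $78,250 = $147,100; North Zone $68,850 + $314,150 = $383,000.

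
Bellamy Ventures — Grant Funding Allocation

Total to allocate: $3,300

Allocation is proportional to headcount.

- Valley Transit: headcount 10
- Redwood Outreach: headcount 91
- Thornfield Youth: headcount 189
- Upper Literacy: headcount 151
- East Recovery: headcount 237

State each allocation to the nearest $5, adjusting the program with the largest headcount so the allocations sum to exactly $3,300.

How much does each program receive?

Valley Transit: $50 · Redwood Outreach: $445 · Thornfield Youth: $920 · Upper Literacy: $735 · East Recovery: $1,150

Total headcount = 10 + 91 + 189 + 151 + 237 = 678.
Raw shares: Valley Transit 48.67; Redwood Outreach 442.92; Thornfield Youth 919.91; Upper Literacy 734.96; East Recovery 1,153.54.
Rounded to nearest $5: Valley Transit $50; Redwood Outreach $445; Thornfield Youth $920; Upper Literacy $735; East Recovery $1,155. Sum = $3,305.
Difference $3,300 − $3,305 = −$5 applied to largest headcount (East Recovery): East Recovery becomes $1,150.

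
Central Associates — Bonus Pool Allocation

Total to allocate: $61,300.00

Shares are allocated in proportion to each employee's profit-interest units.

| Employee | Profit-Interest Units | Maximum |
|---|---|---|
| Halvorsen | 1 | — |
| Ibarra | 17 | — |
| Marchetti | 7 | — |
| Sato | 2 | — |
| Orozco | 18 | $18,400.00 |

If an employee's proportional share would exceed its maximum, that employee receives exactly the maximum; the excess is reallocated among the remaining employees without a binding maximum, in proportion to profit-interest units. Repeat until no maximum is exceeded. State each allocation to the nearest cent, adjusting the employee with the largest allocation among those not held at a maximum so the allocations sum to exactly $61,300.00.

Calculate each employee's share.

Combined profit-interest units = 45.
Pro-rata shares before constraints: Halvorsen 1,362.2222; Ibarra 23,157.7778; Marchetti 9,535.5556; Sato 2,724.4444; Orozco 24,520.0000.
Capped: Orozco ($18,400.00); balance $42,900.00 reallocated over remaining profit-interest units 27.
Shares after redistribution: Halvorsen 1,588.8889 → $1,588.89; Ibarra 27,011.1111 → $27,011.11; Marchetti 11,122.2222 → $11,122.22; Sato 3,177.7778 → $3,177.78.

Halvorsen: $1,588.89; Ibarra: $27,011.11; Marchetti: $11,122.22; Sato: $3,177.78; Orozco: $18,400.00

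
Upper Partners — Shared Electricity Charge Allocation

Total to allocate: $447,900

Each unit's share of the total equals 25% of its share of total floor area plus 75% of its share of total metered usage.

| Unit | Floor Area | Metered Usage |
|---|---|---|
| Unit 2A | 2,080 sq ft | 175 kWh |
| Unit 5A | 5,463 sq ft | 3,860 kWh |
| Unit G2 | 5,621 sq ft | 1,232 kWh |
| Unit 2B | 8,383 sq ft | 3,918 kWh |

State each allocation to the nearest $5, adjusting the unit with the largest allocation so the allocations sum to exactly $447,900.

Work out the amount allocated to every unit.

Unit 2A: $17,210; Unit 5A: $169,565; Unit G2: $74,270; Unit 2B: $186,855

Floor area total 21,547; metered usage total 9,185.
Composite weights (25% floor area + 75% metered usage): Unit 2A 0.0384; Unit 5A 0.3786; Unit G2 0.1658; Unit 2B 0.4172.
Proportional shares: Unit 2A 17,209.61; Unit 5A 169,562.62; Unit G2 74,269.30; Unit 2B 186,858.46.
At nearest $5: Unit 2A $17,210; Unit 5A $169,565; Unit G2 $74,270; Unit 2B $186,860. Sum = $447,905.
Difference $447,900 − $447,905 = −$5 applied to largest allocation (Unit 2B): Unit 2B becomes $186,855.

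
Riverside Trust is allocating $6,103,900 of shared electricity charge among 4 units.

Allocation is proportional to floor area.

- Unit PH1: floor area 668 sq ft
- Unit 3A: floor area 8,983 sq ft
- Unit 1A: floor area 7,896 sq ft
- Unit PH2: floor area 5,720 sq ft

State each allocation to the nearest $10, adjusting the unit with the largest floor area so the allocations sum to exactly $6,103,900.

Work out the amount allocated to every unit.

Total floor area = 23,267.
Raw shares: Unit PH1 668/23,267 × $6,103,900 = 175,244.13; Unit 3A 8,983/23,267 × $6,103,900 = 2,356,613.82; Unit 1A 7,896/23,267 × $6,103,900 = 2,071,448.59; Unit PH2 5,720/23,267 × $6,103,900 = 1,500,593.46.
Rounded to nearest $10: Unit PH1 $175,240; Unit 3A $2,356,610; Unit 1A $2,071,450; Unit PH2 $1,500,590. Sum = $6,103,890.
Difference $6,103,900 − $6,103,890 = +$10 applied to largest floor area (Unit 3A): Unit 3A becomes $2,356,620.

Unit PH1: $175,240 · Unit 3A: $2,356,620 · Unit 1A: $2,071,450 · Unit PH2: $1,500,590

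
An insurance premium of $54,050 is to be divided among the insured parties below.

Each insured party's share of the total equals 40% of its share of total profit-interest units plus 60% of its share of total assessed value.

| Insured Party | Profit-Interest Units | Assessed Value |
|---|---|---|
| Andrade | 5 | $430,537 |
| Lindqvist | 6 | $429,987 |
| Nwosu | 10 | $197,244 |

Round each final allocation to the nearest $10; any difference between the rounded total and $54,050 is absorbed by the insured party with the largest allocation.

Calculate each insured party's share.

Andrade: $18,350; Lindqvist: $19,360; Nwosu: $16,340

Totals — profit-interest units 21, assessed value 1,057,768.
Composite weights (40% profit-interest units + 60% assessed value): Andrade 0.3395; Lindqvist 0.3582; Nwosu 0.3024.
Raw shares: Andrade 18,347.41; Lindqvist 19,360.07; Nwosu 16,342.52.
At nearest $10: Andrade $18,350; Lindqvist $19,360; Nwosu $16,340. Sum = $54,050.
Rounded total matches; no reconciliation needed.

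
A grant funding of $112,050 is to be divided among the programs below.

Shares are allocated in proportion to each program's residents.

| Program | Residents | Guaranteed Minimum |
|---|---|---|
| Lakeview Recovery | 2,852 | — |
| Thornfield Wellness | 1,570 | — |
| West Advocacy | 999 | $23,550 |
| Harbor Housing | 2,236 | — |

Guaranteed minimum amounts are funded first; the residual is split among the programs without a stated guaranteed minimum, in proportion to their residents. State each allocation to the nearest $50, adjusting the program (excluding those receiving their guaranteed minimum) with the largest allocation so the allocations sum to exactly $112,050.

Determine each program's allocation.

Lakeview Recovery: $37,950; Thornfield Wellness: $20,850; West Advocacy: $23,550; Harbor Housing: $29,700

Guaranteed amounts: West Advocacy $23,550. Residual $88,500.
Residual split over remaining residents 6,658: Lakeview Recovery 37,909.58 → $37,900; Thornfield Wellness 20,868.88 → $20,850; Harbor Housing 29,721.54 → $29,700.
Rounding difference +$50 applied to Lakeview Recovery → $37,950.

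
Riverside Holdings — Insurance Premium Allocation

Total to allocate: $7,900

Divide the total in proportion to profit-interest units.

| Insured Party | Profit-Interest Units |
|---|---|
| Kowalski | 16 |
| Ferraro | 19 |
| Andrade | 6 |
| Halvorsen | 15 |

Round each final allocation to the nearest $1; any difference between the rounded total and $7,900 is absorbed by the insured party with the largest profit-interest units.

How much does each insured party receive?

Kowalski: $2,257 | Ferraro: $2,681 | Andrade: $846 | Halvorsen: $2,116

Profit-interest units total: 56.
Proportional shares: Kowalski 16/56 × $7,900 = 2,257.14; Ferraro 19/56 × $7,900 = 2,680.36; Andrade 6/56 × $7,900 = 846.43; Halvorsen 15/56 × $7,900 = 2,116.07.
Rounded to nearest $1: Kowalski $2,257; Ferraro $2,680; Andrade $846; Halvorsen $2,116. Sum = $7,899.
Difference $7,900 − $7,899 = +$1 applied to largest profit-interest units (Ferraro): Ferraro becomes $2,681.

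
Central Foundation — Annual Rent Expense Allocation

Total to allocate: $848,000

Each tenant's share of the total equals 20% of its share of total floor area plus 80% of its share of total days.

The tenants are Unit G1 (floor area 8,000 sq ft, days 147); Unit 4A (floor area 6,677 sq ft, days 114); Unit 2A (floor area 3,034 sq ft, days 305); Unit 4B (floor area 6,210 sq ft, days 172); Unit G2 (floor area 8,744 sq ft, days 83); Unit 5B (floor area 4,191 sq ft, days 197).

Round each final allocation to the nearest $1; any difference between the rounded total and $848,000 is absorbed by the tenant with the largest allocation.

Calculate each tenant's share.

Floor area total 36,856; days total 1,018.
Combined weights (20% floor area + 80% days): Unit G1 0.1589; Unit 4A 0.1258; Unit 2A 0.2561; Unit 4B 0.1689; Unit G2 0.1127; Unit 5B 0.1776.
Pro-rata amounts: Unit G1 134,775.04; Unit 4A 106,695.64; Unit 2A 217,214.97; Unit 4B 143,198.13; Unit G2 95,548.80; Unit 5B 150,567.42.
Rounded to nearest $1: Unit G1 $134,775; Unit 4A $106,696; Unit 2A $217,215; Unit 4B $143,198; Unit G2 $95,549; Unit 5B $150,567. Sum = $848,000.
No rounding difference to absorb.

Unit G1: $134,775; Unit 4A: $106,696; Unit 2A: $217,215; Unit 4B: $143,198; Unit G2: $95,549; Unit 5B: $150,567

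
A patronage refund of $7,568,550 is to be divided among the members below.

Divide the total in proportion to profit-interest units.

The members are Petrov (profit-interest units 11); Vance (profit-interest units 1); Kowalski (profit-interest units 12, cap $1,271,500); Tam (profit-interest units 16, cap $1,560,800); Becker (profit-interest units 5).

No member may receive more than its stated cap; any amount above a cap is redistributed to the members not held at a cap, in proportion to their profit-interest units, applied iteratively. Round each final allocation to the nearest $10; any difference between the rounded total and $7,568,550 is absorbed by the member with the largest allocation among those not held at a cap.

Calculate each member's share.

Profit-interest units total: 45.
Unconstrained shares: Petrov 1,850,090.00; Vance 168,190.00; Kowalski 2,018,280.00; Tam 2,691,040.00; Becker 840,950.00.
Cap binds for Kowalski ($1,271,500), Tam ($1,560,800); balance $4,736,250 reallocated over remaining profit-interest units 17.
Shares after redistribution: Petrov 3,064,632.35 → $3,064,630; Vance 278,602.94 → $278,600; Becker 1,393,014.71 → $1,393,010.
Rounding difference +$10 applied to Petrov → $3,064,640.

Petrov: $3,064,640 | Vance: $278,600 | Kowalski: $1,271,500 | Tam: $1,560,800 | Becker: $1,393,010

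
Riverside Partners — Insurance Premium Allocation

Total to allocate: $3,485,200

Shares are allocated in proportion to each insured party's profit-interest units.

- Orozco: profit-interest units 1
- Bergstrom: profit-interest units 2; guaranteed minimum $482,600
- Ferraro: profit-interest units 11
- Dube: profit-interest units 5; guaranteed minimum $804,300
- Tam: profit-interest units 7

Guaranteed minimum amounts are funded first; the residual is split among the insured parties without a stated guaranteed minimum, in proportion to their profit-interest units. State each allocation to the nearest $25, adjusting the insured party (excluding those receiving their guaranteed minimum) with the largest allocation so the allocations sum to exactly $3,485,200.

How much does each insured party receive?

Guaranteed amounts: Bergstrom $482,600; Dube $804,300. Remaining pool $2,198,300.
Remaining pool split over remaining profit-interest units 19: Orozco 115,700.00 → $115,700; Ferraro 1,272,700.00 → $1,272,700; Tam 809,900.00 → $809,900.

Orozco: $115,700; Bergstrom: $482,600; Ferraro: $1,272,700; Dube: $804,300; Tam: $809,900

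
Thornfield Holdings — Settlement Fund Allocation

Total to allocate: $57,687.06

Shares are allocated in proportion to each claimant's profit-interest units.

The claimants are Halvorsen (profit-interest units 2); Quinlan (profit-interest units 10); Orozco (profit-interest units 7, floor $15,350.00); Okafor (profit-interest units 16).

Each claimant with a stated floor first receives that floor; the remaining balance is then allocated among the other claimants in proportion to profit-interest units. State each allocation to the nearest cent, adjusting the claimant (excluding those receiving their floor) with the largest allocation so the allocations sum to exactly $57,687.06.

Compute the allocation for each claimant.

Halvorsen: $3,024.08; Quinlan: $15,120.38; Orozco: $15,350.00; Okafor: $24,192.60

Fund the minimums — Orozco $15,350.00. Balance $42,337.06.
Balance split over remaining profit-interest units 28: Halvorsen 3,024.0757 → $3,024.08; Quinlan 15,120.3786 → $15,120.38; Okafor 24,192.6057 → $24,192.61.
Rounding difference −$0.01 applied to Okafor → $24,192.60.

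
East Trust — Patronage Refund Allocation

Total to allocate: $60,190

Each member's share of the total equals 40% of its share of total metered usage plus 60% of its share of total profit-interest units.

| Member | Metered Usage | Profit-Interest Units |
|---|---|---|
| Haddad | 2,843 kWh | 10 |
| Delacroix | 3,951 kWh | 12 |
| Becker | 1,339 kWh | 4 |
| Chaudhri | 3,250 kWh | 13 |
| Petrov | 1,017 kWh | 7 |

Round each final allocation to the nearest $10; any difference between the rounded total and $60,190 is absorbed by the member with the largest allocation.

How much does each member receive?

Haddad: $13,370 · Delacroix: $17,090 · Becker: $5,740 · Chaudhri: $16,520 · Petrov: $7,470

Metered usage total 12,400; profit-interest units total 46.
Composite weights (40% metered usage + 60% profit-interest units): Haddad 0.2221; Delacroix 0.2840; Becker 0.0954; Chaudhri 0.2744; Petrov 0.1241.
Raw shares: Haddad 13,370.88; Delacroix 17,092.36; Becker 5,740.17; Chaudhri 16,516.37; Petrov 7,470.23.
After rounding ($10): Haddad $13,370; Delacroix $17,090; Becker $5,740; Chaudhri $16,520; Petrov $7,470. Sum = $60,190.
Rounded total matches; no reconciliation needed.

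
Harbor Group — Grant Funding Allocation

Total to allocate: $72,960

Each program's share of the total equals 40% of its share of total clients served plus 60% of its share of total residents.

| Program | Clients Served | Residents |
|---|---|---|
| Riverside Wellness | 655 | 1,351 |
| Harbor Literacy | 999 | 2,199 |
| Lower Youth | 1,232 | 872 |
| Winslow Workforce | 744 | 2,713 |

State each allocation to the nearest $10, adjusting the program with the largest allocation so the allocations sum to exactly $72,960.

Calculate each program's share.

Riverside Wellness: $13,550; Harbor Literacy: $21,520; Lower Youth: $15,250; Winslow Workforce: $22,640

Clients served total 3,630; residents total 7,135.
Combined weights (40% clients served + 60% residents): Riverside Wellness 0.1858; Harbor Literacy 0.2950; Lower Youth 0.2091; Winslow Workforce 0.3101.
Proportional shares: Riverside Wellness 13,554.89; Harbor Literacy 21,523.35; Lower Youth 15,254.93; Winslow Workforce 22,626.82.
After rounding ($10): Riverside Wellness $13,550; Harbor Literacy $21,520; Lower Youth $15,250; Winslow Workforce $22,630. Sum = $72,950.
Difference $72,960 − $72,950 = +$10 applied to largest allocation (Winslow Workforce): Winslow Workforce becomes $22,640.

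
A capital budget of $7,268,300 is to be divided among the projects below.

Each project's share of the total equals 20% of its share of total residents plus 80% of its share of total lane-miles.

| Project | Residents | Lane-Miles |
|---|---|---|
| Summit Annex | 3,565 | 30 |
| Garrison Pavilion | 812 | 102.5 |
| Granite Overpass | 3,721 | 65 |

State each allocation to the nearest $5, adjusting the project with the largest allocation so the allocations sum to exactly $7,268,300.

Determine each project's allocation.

Summit Annex: $1,523,185 · Garrison Pavilion: $3,163,485 · Granite Overpass: $2,581,630

Residents total 8,098; lane-miles total 197.5.
Blended shares (20% residents + 80% lane-miles): Summit Annex 0.2096; Garrison Pavilion 0.4352; Granite Overpass 0.3552.
Pro-rata amounts: Summit Annex 1,523,184.33; Garrison Pavilion 3,163,485.48; Granite Overpass 2,581,630.19.
At nearest $5: Summit Annex $1,523,185; Garrison Pavilion $3,163,485; Granite Overpass $2,581,630. Sum = $7,268,300.
Rounded total matches; no reconciliation needed.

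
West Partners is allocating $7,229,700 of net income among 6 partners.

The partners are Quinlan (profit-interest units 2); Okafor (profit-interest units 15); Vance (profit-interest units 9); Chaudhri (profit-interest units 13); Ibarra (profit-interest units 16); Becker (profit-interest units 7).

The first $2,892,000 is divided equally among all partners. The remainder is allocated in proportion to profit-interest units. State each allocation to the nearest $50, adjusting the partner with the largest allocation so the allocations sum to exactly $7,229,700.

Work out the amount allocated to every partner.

Equal tier: $2,892,000 ÷ 6 = $482,000 apiece.
Remainder $4,337,700 by profit-interest units (total 62): Quinlan 139,925.81 → $139,950; Okafor 1,049,443.55 → $1,049,450; Vance 629,666.13 → $629,650; Chaudhri 909,517.74 → $909,500; Ibarra 1,119,406.45 → $1,119,400; Becker 489,740.32 → $489,750.
Totals: Quinlan $482,000 + $139,950 = $621,950; Okafor $482,000 + $1,049,450 = $1,531,450; Vance $482,000 + $629,650 = $1,111,650; Chaudhri $482,000 + $909,500 = $1,391,500; Ibarra $482,000 + $1,119,400 = $1,601,400; Becker $482,000 + $489,750 = $971,750.

Quinlan: $621,950; Okafor: $1,531,450; Vance: $1,111,650; Chaudhri: $1,391,500; Ibarra: $1,601,400; Becker: $971,750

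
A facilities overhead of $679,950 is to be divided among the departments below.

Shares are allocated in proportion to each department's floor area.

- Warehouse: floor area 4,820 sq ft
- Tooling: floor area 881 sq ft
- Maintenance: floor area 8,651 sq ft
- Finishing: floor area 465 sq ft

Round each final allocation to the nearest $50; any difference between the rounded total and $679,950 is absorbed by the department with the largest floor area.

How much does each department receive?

Combined floor area = 14,817.
Unrounded shares: Warehouse 4,820/14,817 × $679,950 = 221,189.11; Tooling 881/14,817 × $679,950 = 40,428.96; Maintenance 8,651/14,817 × $679,950 = 396,993.15; Finishing 465/14,817 × $679,950 = 21,338.78.
Rounded to nearest $50: Warehouse $221,200; Tooling $40,450; Maintenance $397,000; Finishing $21,350. Sum = $680,000.
Difference $679,950 − $680,000 = −$50 applied to largest floor area (Maintenance): Maintenance becomes $396,950.

Warehouse: $221,200 | Tooling: $40,450 | Maintenance: $396,950 | Finishing: $21,350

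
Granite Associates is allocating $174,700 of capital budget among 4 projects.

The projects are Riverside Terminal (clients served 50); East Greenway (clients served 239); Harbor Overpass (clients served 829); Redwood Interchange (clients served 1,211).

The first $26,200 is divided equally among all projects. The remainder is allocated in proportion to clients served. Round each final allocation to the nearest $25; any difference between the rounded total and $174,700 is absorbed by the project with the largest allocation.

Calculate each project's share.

Riverside Terminal: $9,750 · East Greenway: $21,800 · Harbor Overpass: $59,400 · Redwood Interchange: $83,750

First tranche $26,200 split equally: $6,550 each.
Remainder $148,500 by clients served (total 2,329): Riverside Terminal 3,188.06 → $3,200; East Greenway 15,238.94 → $15,250; Harbor Overpass 52,858.09 → $52,850; Redwood Interchange 77,214.90 → $77,225.
Rounding difference −$25 on remainder applied to Redwood Interchange.
Totals: Riverside Terminal $6,550 + $3,200 = $9,750; East Greenway $6,550 + $15,250 = $21,800; Harbor Overpass $6,550 + $52,850 = $59,400; Redwood Interchange $6,550 + $77,200 = $83,750.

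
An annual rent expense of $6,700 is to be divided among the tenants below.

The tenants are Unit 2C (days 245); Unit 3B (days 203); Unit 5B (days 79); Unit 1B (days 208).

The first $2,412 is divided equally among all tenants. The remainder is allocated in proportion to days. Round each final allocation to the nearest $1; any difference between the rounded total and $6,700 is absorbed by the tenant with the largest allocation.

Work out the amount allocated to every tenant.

$2,412 shared equally gives $603 per tenant.
Remainder $4,288 by days (total 735): Unit 2C 1,429.33 → $1,429; Unit 3B 1,184.30 → $1,184; Unit 5B 460.89 → $461; Unit 1B 1,213.47 → $1,213.
Rounding difference +$1 on remainder applied to Unit 2C.
Totals: Unit 2C $603 + $1,430 = $2,033; Unit 3B $603 + $1,184 = $1,787; Unit 5B $603 + $461 = $1,064; Unit 1B $603 + $1,213 = $1,816.

Unit 2C: $2,033 | Unit 3B: $1,787 | Unit 5B: $1,064 | Unit 1B: $1,816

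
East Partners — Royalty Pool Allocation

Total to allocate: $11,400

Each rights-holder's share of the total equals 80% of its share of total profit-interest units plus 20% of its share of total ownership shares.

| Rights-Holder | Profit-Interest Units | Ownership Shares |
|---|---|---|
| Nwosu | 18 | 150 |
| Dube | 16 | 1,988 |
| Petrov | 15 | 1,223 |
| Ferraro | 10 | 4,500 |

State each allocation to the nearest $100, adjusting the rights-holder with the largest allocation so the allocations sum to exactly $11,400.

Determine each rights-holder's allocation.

Profit-interest units total 59; ownership shares total 7,861.
Composite weights (80% profit-interest units + 20% ownership shares): Nwosu 0.2479; Dube 0.2675; Petrov 0.2345; Ferraro 0.2501.
Proportional shares: Nwosu 2,825.88; Dube 3,049.82; Petrov 2,673.36; Ferraro 2,850.94.
After rounding ($100): Nwosu $2,800; Dube $3,000; Petrov $2,700; Ferraro $2,900. Sum = $11,400.
Sum already equals the total — no adjustment.

Nwosu: $2,800; Dube: $3,000; Petrov: $2,700; Ferraro: $2,900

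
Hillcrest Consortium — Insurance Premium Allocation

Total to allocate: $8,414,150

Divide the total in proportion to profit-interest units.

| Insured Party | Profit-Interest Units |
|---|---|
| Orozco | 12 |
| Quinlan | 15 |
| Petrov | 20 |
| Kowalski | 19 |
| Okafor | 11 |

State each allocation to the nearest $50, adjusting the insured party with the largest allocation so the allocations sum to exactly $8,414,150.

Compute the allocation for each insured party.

Orozco: $1,311,300 | Quinlan: $1,639,100 | Petrov: $2,185,550 | Kowalski: $2,076,200 | Okafor: $1,202,000

Sum of profit-interest units: 77.
Proportional shares: Orozco 12/77 × $8,414,150 = 1,311,296.10; Quinlan 15/77 × $8,414,150 = 1,639,120.13; Petrov 20/77 × $8,414,150 = 2,185,493.51; Kowalski 19/77 × $8,414,150 = 2,076,218.83; Okafor 11/77 × $8,414,150 = 1,202,021.43.
Rounded to nearest $50: Orozco $1,311,300; Quinlan $1,639,100; Petrov $2,185,500; Kowalski $2,076,200; Okafor $1,202,000. Sum = $8,414,100.
Difference $8,414,150 − $8,414,100 = +$50 applied to largest allocation (Petrov): Petrov becomes $2,185,550.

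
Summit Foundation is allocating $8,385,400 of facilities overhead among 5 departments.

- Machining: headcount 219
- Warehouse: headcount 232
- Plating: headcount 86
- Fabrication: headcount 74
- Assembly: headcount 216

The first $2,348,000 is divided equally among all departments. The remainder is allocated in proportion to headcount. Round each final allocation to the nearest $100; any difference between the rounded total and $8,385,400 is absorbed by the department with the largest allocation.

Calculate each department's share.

Machining: $2,068,400 · Warehouse: $2,163,300 · Plating: $1,097,400 · Fabrication: $1,009,800 · Assembly: $2,046,500

First tranche $2,348,000 split equally: $469,600 each.
Remainder $6,037,400 by headcount (total 827): Machining 1,598,779.44 → $1,598,800; Warehouse 1,693,684.16 → $1,693,700; Plating 627,831.20 → $627,800; Fabrication 540,226.84 → $540,200; Assembly 1,576,878.36 → $1,576,900.
Totals: Machining $469,600 + $1,598,800 = $2,068,400; Warehouse $469,600 + $1,693,700 = $2,163,300; Plating $469,600 + $627,800 = $1,097,400; Fabrication $469,600 + $540,200 = $1,009,800; Assembly $469,600 + $1,576,900 = $2,046,500.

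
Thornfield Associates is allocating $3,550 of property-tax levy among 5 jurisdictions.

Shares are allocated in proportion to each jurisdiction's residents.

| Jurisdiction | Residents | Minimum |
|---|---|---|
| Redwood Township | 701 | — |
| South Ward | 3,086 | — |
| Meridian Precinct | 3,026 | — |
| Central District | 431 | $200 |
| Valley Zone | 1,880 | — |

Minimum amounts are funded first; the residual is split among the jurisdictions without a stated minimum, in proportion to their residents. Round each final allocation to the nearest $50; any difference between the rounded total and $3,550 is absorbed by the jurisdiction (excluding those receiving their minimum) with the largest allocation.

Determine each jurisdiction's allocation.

Redwood Township: $250 | South Ward: $1,250 | Meridian Precinct: $1,150 | Central District: $200 | Valley Zone: $700

Minimums first: Central District $200. Residual $3,350.
Residual split over remaining residents 8,693: Redwood Township 270.14 → $250; South Ward 1,189.24 → $1,200; Meridian Precinct 1,166.12 → $1,150; Valley Zone 724.49 → $700.
Rounding difference +$50 applied to South Ward → $1,250.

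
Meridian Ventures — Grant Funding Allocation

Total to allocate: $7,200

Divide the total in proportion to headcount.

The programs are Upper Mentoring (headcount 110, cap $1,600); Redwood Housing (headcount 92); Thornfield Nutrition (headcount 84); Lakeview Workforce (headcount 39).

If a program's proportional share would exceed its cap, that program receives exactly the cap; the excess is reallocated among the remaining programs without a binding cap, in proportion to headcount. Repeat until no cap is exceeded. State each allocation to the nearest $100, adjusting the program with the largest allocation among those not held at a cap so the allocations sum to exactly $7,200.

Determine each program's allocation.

Upper Mentoring: $1,600 · Redwood Housing: $2,400 · Thornfield Nutrition: $2,200 · Lakeview Workforce: $1,000

Headcount total: 325.
Pro-rata shares before constraints: Upper Mentoring 2,436.92; Redwood Housing 2,038.15; Thornfield Nutrition 1,860.92; Lakeview Workforce 864.00.
Capped: Upper Mentoring ($1,600); remaining pool $5,600 reallocated over remaining headcount 215.
Redistributed shares: Redwood Housing 2,396.28 → $2,400; Thornfield Nutrition 2,187.91 → $2,200; Lakeview Workforce 1,015.81 → $1,000.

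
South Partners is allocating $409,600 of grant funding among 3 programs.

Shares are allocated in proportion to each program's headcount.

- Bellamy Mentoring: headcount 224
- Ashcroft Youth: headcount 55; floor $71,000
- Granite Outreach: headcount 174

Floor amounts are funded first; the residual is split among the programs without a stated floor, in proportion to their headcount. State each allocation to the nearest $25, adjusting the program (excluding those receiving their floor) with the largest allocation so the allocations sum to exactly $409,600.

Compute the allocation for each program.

Minimums first: Ashcroft Youth $71,000. Residual $338,600.
Residual split over remaining headcount 398: Bellamy Mentoring 190,568.84 → $190,575; Granite Outreach 148,031.16 → $148,025.

Bellamy Mentoring: $190,575 | Ashcroft Youth: $71,000 | Granite Outreach: $148,025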